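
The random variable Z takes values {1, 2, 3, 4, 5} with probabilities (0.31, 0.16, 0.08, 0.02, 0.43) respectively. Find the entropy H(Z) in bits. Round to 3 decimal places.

1.875 bits

H(Z) = −Σ p·log₂ p.
  −(0.31)·log₂(0.31) = 0.5238
  −(0.16)·log₂(0.16) = 0.4230
  −(0.08)·log₂(0.08) = 0.2915
  −(0.02)·log₂(0.02) = 0.1129
  −(0.43)·log₂(0.43) = 0.5236
Sum: 0.5238 + 0.4230 + 0.2915 + 0.1129 + 0.5236 = 1.875 bits.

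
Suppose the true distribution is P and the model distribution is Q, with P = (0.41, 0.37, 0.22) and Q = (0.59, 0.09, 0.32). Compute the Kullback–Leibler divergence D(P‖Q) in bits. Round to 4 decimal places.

D(P‖Q) = Σ p·log₂(p/q).
  0.41·log₂(0.41/0.59) = -0.21529
  0.37·log₂(0.37/0.09) = 0.75463
  0.22·log₂(0.22/0.32) = -0.11893
D(P‖Q) = 0.4204 bits.

0.4204 bits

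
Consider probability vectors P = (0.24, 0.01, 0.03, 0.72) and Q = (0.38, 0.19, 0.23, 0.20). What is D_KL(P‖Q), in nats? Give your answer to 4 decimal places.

D(P‖Q) = Σ p·ln(p/q).
  0.24·ln(0.24/0.38) = -0.11029
  0.01·ln(0.01/0.19) = -0.02944
  0.03·ln(0.03/0.23) = -0.06111
  0.72·ln(0.72/0.20) = 0.92227
D(P‖Q) = 0.7214 nats.

0.7214 nats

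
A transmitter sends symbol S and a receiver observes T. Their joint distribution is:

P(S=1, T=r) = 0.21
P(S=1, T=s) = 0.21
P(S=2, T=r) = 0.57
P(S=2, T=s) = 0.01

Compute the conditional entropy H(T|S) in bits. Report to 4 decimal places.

Marginals: p(S) = (0.4200, 0.5800), p(T) = (0.7800, 0.2200).
H(T|S) = Σ p(S) · H(T|S=·).
  S=1: p=0.4200, H(T|S=1) = 1.0000
  S=2: p=0.5800, H(T|S=2) = 0.1257
Weighted sum = 0.4929 bits.

0.4929 bits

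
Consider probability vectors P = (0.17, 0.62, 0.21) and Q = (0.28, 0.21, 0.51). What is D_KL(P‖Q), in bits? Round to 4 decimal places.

D(P‖Q) = Σ p·log₂(p/q).
  0.17·log₂(0.17/0.28) = -0.12238
  0.62·log₂(0.62/0.21) = 0.96836
  0.21·log₂(0.21/0.51) = -0.26882
D(P‖Q) = 0.5772 bits.

0.5772 bits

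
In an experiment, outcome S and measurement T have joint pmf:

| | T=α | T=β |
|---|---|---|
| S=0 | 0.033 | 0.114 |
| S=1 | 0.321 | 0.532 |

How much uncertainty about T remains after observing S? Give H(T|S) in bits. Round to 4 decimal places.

0.9279 bits

Chain rule: H(T|S) = H(S,T) − H(S).
Marginals: p(S) = (0.1470, 0.8530), p(T) = (0.3540, 0.6460).
H(S,T) = 1.5302 bits; H(S) = 0.6023 bits.
H(T|S) = 1.5302 − 0.6023 = 0.9279 bits.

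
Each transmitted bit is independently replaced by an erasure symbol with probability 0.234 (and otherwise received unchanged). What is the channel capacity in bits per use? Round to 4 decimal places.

0.7660 bits

Binary erasure channel: capacity C = 1 − ε.
C = 1 − 0.234 = 0.7660 bits per channel use.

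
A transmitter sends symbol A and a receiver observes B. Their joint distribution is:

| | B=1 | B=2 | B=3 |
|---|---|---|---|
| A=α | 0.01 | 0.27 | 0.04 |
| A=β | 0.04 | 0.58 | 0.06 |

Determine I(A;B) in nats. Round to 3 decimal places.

0.003 nats

Marginals: p(A) = (0.3200, 0.6800), p(B) = (0.0500, 0.8500, 0.1000).
I(A;B) = Σ p(x,y)·ln[p(x,y)/(p(x)p(y))].
  (α,1): 0.01·ln(0.6250) = -0.0047
  (α,2): 0.27·ln(0.9926) = -0.0020
  (α,3): 0.04·ln(1.2500) = 0.0089
  (β,1): 0.04·ln(1.1765) = 0.0065
  (β,2): 0.58·ln(1.0035) = 0.0020
  (β,3): 0.06·ln(0.8824) = -0.0075
Sum = 0.003 nats.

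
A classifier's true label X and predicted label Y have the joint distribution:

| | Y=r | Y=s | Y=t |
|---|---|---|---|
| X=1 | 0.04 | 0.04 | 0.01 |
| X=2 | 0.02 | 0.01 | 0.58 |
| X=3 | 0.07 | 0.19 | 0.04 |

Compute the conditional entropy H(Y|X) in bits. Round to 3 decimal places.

Chain rule: H(Y|X) = H(X,Y) − H(X).
Marginals: p(X) = (0.0900, 0.6100, 0.3000), p(Y) = (0.1300, 0.2400, 0.6300).
H(X,Y) = 1.9826 bits; H(X) = 1.2687 bits.
H(Y|X) = 1.9826 − 1.2687 = 0.714 bits.

0.714 bits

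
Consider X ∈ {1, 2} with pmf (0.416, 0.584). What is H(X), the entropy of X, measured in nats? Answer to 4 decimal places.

H(X) = −Σ p·ln p.
  −(0.416)·ln(0.416) = 0.36486
  −(0.584)·ln(0.584) = 0.31411
Sum: 0.36486 + 0.31411 = 0.6790 nats.

0.6790 nats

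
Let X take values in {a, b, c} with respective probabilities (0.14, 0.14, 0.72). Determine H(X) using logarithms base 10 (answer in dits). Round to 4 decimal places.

H(X) = −Σ p·log₁₀ p.
  −(0.14)·log₁₀(0.14) = 0.11954
  −(0.14)·log₁₀(0.14) = 0.11954
  −(0.72)·log₁₀(0.72) = 0.10272
Sum: 0.11954 + 0.11954 + 0.10272 = 0.3418 dits.

0.3418 dits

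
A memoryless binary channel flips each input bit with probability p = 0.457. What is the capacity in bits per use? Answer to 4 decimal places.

0.0053 bits

Binary symmetric channel: C = 1 − h₂(ε) where h₂ is the binary entropy function.
h₂(0.457) = −0.457·log₂0.457 − 0.543·log₂0.543 = 0.9947.
C = 1 − 0.9947 = 0.0053 bits per channel use.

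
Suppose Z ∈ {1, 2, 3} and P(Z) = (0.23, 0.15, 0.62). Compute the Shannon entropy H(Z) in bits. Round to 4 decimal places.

1.3258 bits

H(Z) = −Σ p·log₂ p.
  −(0.23)·log₂(0.23) = 0.48767
  −(0.15)·log₂(0.15) = 0.41054
  −(0.62)·log₂(0.62) = 0.42759
Sum: 0.48767 + 0.41054 + 0.42759 = 1.3258 bits.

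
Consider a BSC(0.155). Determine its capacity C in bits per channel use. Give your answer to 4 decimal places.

Binary symmetric channel: C = 1 − h₂(ε) where h₂ is the binary entropy function.
h₂(0.155) = −0.155·log₂0.155 − 0.845·log₂0.845 = 0.6222.
C = 1 − 0.6222 = 0.3778 bits per channel use.

0.3778 bits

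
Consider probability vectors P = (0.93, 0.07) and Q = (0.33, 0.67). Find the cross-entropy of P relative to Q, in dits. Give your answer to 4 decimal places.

H(P,Q) = −Σ p·log₁₀ q.
  −0.93·log₁₀(0.33) = 0.44778
  −0.07·log₁₀(0.67) = 0.01217
H(P,Q) = 0.4600 dits.

0.4600 dits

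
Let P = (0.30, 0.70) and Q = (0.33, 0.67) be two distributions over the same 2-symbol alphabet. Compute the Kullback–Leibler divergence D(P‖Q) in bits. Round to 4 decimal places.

0.0030 bits

D(P‖Q) = Σ p·log₂(p/q).
  0.30·log₂(0.30/0.33) = -0.04125
  0.70·log₂(0.70/0.67) = 0.04424
D(P‖Q) = 0.0030 bits.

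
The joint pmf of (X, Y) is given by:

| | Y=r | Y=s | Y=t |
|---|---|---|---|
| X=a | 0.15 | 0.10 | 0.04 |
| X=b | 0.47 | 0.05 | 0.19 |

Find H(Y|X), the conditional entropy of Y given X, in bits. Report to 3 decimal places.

1.243 bits

Chain rule: H(Y|X) = H(X,Y) − H(X).
Marginals: p(X) = (0.2900, 0.7100), p(Y) = (0.6200, 0.1500, 0.2300).
H(X,Y) = 2.1118 bits; H(X) = 0.8687 bits.
H(Y|X) = 2.1118 − 0.8687 = 1.243 bits.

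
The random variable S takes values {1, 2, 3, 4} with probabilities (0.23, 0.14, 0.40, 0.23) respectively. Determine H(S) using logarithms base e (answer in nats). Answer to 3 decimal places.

1.318 nats

H(S) = −Σ p·ln p.
  −(0.23)·ln(0.23) = 0.3380
  −(0.14)·ln(0.14) = 0.2753
  −(0.40)·ln(0.40) = 0.3665
  −(0.23)·ln(0.23) = 0.3380
Sum: 0.3380 + 0.2753 + 0.3665 + 0.3380 = 1.318 nats.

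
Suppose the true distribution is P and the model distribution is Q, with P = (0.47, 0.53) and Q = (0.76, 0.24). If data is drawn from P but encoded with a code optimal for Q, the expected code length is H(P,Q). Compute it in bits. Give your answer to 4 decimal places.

H(P,Q) = −Σ p·log₂ q.
  −0.47·log₂(0.76) = 0.18609
  −0.53·log₂(0.24) = 1.09121
H(P,Q) = 1.2773 bits.

1.2773 bits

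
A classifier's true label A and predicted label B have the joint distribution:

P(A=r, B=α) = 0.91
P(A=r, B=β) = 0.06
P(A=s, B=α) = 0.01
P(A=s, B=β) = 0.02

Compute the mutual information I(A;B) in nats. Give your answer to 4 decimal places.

0.0346 nats

Marginals: p(A) = (0.9700, 0.0300), p(B) = (0.9200, 0.0800).
I(A;B) = H(A) + H(B) − H(A,B).
H(A) = 0.1347, H(B) = 0.2788, H(A,B) = 0.3789.
I(A;B) = 0.1347 + 0.2788 − 0.3789 = 0.0346 nats.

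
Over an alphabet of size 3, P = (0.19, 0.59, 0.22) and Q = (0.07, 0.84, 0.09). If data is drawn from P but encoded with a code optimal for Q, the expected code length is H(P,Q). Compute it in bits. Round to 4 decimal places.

1.6416 bits

H(P,Q) = −Σ p·log₂ q.
  −0.19·log₂(0.07) = 0.72894
  −0.59·log₂(0.84) = 0.14841
  −0.22·log₂(0.09) = 0.76426
H(P,Q) = 1.6416 bits.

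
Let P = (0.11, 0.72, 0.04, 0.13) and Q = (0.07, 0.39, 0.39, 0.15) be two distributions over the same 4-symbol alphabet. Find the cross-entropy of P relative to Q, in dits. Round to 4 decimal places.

0.5449 dits

H(P,Q) = −Σ p·log₁₀ q.
  −0.11·log₁₀(0.07) = 0.12704
  −0.72·log₁₀(0.39) = 0.29443
  −0.04·log₁₀(0.39) = 0.01636
  −0.13·log₁₀(0.15) = 0.10711
H(P,Q) = 0.5449 dits.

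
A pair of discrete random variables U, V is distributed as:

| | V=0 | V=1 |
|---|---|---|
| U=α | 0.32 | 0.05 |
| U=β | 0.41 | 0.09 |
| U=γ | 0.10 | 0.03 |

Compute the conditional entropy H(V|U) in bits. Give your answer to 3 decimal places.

Chain rule: H(V|U) = H(U,V) − H(U).
Marginals: p(U) = (0.3700, 0.5000, 0.1300), p(V) = (0.8300, 0.1700).
H(U,V) = 2.0661 bits; H(U) = 1.4134 bits.
H(V|U) = 2.0661 − 1.4134 = 0.653 bits.

0.653 bits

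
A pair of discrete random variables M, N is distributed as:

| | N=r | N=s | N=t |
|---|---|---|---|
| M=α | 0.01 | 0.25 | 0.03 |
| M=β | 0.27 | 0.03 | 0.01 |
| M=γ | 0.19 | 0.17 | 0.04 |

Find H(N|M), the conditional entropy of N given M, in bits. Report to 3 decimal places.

0.952 bits

Marginals: p(M) = (0.2900, 0.3100, 0.4000), p(N) = (0.4700, 0.4500, 0.0800).
H(N|M) = Σ p(M) · H(N|M=·).
  M=α: p=0.2900, H(N|M=α) = 0.6907
  M=β: p=0.3100, H(N|M=β) = 0.6595
  M=γ: p=0.4000, H(N|M=γ) = 1.3670
Weighted sum = 0.952 bits.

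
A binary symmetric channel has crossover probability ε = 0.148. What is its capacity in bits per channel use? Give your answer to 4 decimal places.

Binary symmetric channel: C = 1 − h₂(ε) where h₂ is the binary entropy function.
h₂(0.148) = −0.148·log₂0.148 − 0.852·log₂0.852 = 0.6048.
C = 1 − 0.6048 = 0.3952 bits per channel use.

0.3952 bits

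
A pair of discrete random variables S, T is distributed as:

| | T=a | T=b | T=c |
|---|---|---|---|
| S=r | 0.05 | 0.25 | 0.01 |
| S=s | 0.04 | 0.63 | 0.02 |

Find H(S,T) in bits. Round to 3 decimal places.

H(S,T) = −Σ p(x,y)·log₂ p(x,y) over all 6 cells.
  cell (r,a): −0.05·log₂0.05 = 0.2161
  cell (r,b): −0.25·log₂0.25 = 0.5000
  cell (r,c): −0.01·log₂0.01 = 0.0664
  cell (s,a): −0.04·log₂0.04 = 0.1858
  cell (s,b): −0.63·log₂0.63 = 0.4199
  cell (s,c): −0.02·log₂0.02 = 0.1129
Sum = 1.501 bits.

1.501 bits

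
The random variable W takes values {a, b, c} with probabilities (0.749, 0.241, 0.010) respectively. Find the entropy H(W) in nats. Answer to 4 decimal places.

H(W) = −Σ p·ln p.
  −(0.749)·ln(0.749) = 0.21647
  −(0.241)·ln(0.241) = 0.34293
  −(0.010)·ln(0.010) = 0.04605
Sum: 0.21647 + 0.34293 + 0.04605 = 0.6055 nats.

0.6055 nats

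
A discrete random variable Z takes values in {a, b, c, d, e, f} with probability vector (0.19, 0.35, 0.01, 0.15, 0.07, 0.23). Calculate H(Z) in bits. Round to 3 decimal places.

H(Z) = −Σ p·log₂ p.
  −(0.19)·log₂(0.19) = 0.4552
  −(0.35)·log₂(0.35) = 0.5301
  −(0.01)·log₂(0.01) = 0.0664
  −(0.15)·log₂(0.15) = 0.4105
  −(0.07)·log₂(0.07) = 0.2686
  −(0.23)·log₂(0.23) = 0.4877
Sum: 0.4552 + 0.5301 + 0.0664 + 0.4105 + 0.2686 + 0.4877 = 2.219 bits.

2.219 bits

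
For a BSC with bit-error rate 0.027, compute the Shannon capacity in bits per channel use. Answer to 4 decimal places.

0.8209 bits

Binary symmetric channel: C = 1 − h₂(ε) where h₂ is the binary entropy function.
h₂(0.027) = −0.027·log₂0.027 − 0.973·log₂0.973 = 0.1791.
C = 1 − 0.1791 = 0.8209 bits per channel use.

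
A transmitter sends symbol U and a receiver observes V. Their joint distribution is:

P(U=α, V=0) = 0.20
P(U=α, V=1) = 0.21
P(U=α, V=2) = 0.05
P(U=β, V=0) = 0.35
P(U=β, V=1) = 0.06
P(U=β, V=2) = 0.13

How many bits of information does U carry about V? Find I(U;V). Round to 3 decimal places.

0.115 bits

Marginals: p(U) = (0.4600, 0.5400), p(V) = (0.5500, 0.2700, 0.1800).
I(U;V) = H(U) + H(V) − H(U,V).
H(U) = 0.9954, H(V) = 1.4297, H(U,V) = 2.3096.
I(U;V) = 0.9954 + 1.4297 − 2.3096 = 0.115 bits.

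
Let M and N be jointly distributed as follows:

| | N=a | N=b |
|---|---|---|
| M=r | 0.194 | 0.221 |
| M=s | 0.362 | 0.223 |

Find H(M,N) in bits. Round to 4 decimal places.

1.9537 bits

H(M,N) = −Σ p(x,y)·log₂ p(x,y) over all 4 cells.
  cell (r,a): −0.194·log₂0.194 = 0.45898
  cell (r,b): −0.221·log₂0.221 = 0.48131
  cell (s,a): −0.362·log₂0.362 = 0.53067
  cell (s,b): −0.223·log₂0.223 = 0.48277
Sum = 1.9537 bits.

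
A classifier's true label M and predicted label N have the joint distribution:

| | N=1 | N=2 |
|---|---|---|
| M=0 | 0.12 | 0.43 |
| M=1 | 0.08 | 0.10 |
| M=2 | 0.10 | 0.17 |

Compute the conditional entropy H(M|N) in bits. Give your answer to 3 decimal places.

Marginals: p(M) = (0.5500, 0.1800, 0.2700), p(N) = (0.3000, 0.7000).
H(M|N) = Σ p(N) · H(M|N=·).
  N=1: p=0.3000, H(M|N=1) = 1.5656
  N=2: p=0.7000, H(M|N=2) = 1.3288
Weighted sum = 1.400 bits.

1.400 bits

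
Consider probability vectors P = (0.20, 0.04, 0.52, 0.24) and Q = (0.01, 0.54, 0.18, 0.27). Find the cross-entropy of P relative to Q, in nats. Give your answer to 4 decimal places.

H(P,Q) = −Σ p·ln q.
  −0.20·ln(0.01) = 0.92103
  −0.04·ln(0.54) = 0.02465
  −0.52·ln(0.18) = 0.89170
  −0.24·ln(0.27) = 0.31424
H(P,Q) = 2.1516 nats.

2.1516 nats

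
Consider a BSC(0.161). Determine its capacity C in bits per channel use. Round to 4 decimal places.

Binary symmetric channel: C = 1 − h₂(ε) where h₂ is the binary entropy function.
h₂(0.161) = −0.161·log₂0.161 − 0.839·log₂0.839 = 0.6367.
C = 1 − 0.6367 = 0.3633 bits per channel use.

0.3633 bits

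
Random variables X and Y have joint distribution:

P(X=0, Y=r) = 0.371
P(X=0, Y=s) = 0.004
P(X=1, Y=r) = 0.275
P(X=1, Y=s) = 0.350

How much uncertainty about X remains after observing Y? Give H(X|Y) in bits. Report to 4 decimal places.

Marginals: p(X) = (0.3750, 0.6250), p(Y) = (0.6460, 0.3540).
H(X|Y) = Σ p(Y) · H(X|Y=·).
  Y=r: p=0.6460, H(X|Y=r) = 0.9840
  Y=s: p=0.3540, H(X|Y=s) = 0.0893
Weighted sum = 0.6673 bits.

0.6673 bits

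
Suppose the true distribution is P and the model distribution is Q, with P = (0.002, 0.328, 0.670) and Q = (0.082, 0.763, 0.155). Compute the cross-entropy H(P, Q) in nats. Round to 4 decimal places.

H(P,Q) = −Σ p·ln q.
  −0.002·ln(0.082) = 0.00500
  −0.328·ln(0.763) = 0.08872
  −0.670·ln(0.155) = 1.24910
H(P,Q) = 1.3428 nats.

1.3428 nats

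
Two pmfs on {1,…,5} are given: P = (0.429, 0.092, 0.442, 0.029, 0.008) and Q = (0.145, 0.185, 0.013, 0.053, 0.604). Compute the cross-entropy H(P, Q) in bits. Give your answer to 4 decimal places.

4.3171 bits

H(P,Q) = −Σ p·log₂ q.
  −0.429·log₂(0.145) = 1.19514
  −0.092·log₂(0.185) = 0.22397
  −0.442·log₂(0.013) = 2.76928
  −0.029·log₂(0.053) = 0.12290
  −0.008·log₂(0.604) = 0.00582
H(P,Q) = 4.3171 bits.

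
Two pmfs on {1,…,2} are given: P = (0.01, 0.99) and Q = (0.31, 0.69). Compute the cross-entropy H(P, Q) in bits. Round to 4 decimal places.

0.5469 bits

H(P,Q) = −Σ p·log₂ q.
  −0.01·log₂(0.31) = 0.01690
  −0.99·log₂(0.69) = 0.52998
H(P,Q) = 0.5469 bits.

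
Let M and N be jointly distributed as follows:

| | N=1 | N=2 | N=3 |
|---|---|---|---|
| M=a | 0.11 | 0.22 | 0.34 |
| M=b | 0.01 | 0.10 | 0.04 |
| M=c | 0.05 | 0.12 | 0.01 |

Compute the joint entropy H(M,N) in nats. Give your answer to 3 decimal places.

H(M,N) = −Σ p(x,y)·ln p(x,y) over all 9 cells.
  cell (a,1): −0.11·ln0.11 = 0.2428
  cell (a,2): −0.22·ln0.22 = 0.3331
  cell (a,3): −0.34·ln0.34 = 0.3668
  cell (b,1): −0.01·ln0.01 = 0.0461
  cell (b,2): −0.10·ln0.10 = 0.2303
  cell (b,3): −0.04·ln0.04 = 0.1288
  cell (c,1): −0.05·ln0.05 = 0.1498
  cell (c,2): −0.12·ln0.12 = 0.2544
  cell (c,3): −0.01·ln0.01 = 0.0461
Sum = 1.798 nats.

1.798 nats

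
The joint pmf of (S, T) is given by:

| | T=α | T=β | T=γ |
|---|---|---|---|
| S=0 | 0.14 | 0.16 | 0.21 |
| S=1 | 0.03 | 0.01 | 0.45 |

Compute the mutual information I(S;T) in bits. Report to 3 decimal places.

Marginals: p(S) = (0.5100, 0.4900), p(T) = (0.1700, 0.1700, 0.6600).
I(S;T) = Σ p(x,y)·log₂[p(x,y)/(p(x)p(y))].
  (0,α): 0.14·log₂(1.6148) = 0.0968
  (0,β): 0.16·log₂(1.8454) = 0.1414
  (0,γ): 0.21·log₂(0.6239) = -0.1429
  (1,α): 0.03·log₂(0.3601) = -0.0442
  (1,β): 0.01·log₂(0.1200) = -0.0306
  (1,γ): 0.45·log₂(1.3915) = 0.2145
Sum = 0.235 bits.

0.235 bits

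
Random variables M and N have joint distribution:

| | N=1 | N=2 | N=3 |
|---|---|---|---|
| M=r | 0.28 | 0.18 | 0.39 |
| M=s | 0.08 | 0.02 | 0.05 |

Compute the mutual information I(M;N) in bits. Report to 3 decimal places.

Marginals: p(M) = (0.8500, 0.1500), p(N) = (0.3600, 0.2000, 0.4400).
I(M;N) = Σ p(x,y)·log₂[p(x,y)/(p(x)p(y))].
  (r,1): 0.28·log₂(0.9150) = -0.0359
  (r,2): 0.18·log₂(1.0588) = 0.0148
  (r,3): 0.39·log₂(1.0428) = 0.0236
  (s,1): 0.08·log₂(1.4815) = 0.0454
  (s,2): 0.02·log₂(0.6667) = -0.0117
  (s,3): 0.05·log₂(0.7576) = -0.0200
Sum = 0.016 bits.

0.016 bits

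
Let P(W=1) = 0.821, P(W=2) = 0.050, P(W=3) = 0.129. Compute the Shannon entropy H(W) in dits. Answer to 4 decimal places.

H(W) = −Σ p·log₁₀ p.
  −(0.821)·log₁₀(0.821) = 0.07032
  −(0.050)·log₁₀(0.050) = 0.06505
  −(0.129)·log₁₀(0.129) = 0.11473
Sum: 0.07032 + 0.06505 + 0.11473 = 0.2501 dits.

0.2501 dits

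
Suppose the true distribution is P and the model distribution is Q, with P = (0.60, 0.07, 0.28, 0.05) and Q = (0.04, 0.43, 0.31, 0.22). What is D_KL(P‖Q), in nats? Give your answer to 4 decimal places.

D(P‖Q) = Σ p·ln(p/q).
  0.60·ln(0.60/0.04) = 1.62483
  0.07·ln(0.07/0.43) = -0.12707
  0.28·ln(0.28/0.31) = -0.02850
  0.05·ln(0.05/0.22) = -0.07408
D(P‖Q) = 1.3952 nats.

1.3952 nats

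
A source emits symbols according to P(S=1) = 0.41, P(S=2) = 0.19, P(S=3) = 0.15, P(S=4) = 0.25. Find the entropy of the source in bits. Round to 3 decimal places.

H(S) = −Σ p·log₂ p.
  −(0.41)·log₂(0.41) = 0.5274
  −(0.19)·log₂(0.19) = 0.4552
  −(0.15)·log₂(0.15) = 0.4105
  −(0.25)·log₂(0.25) = 0.5000
Sum: 0.5274 + 0.4552 + 0.4105 + 0.5000 = 1.893 bits.

1.893 bits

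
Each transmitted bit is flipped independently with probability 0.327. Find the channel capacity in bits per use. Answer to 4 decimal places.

0.0882 bits

Binary symmetric channel: C = 1 − h₂(ε) where h₂ is the binary entropy function.
h₂(0.327) = −0.327·log₂0.327 − 0.673·log₂0.673 = 0.9118.
C = 1 − 0.9118 = 0.0882 bits per channel use.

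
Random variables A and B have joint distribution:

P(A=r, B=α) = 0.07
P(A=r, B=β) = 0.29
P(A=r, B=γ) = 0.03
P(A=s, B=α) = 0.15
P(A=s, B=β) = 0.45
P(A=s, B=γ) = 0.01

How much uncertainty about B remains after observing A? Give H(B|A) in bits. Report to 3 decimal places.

0.969 bits

Marginals: p(A) = (0.3900, 0.6100), p(B) = (0.2200, 0.7400, 0.0400).
H(B|A) = Σ p(A) · H(B|A=·).
  A=r: p=0.3900, H(B|A=r) = 1.0473
  A=s: p=0.6100, H(B|A=s) = 0.9187
Weighted sum = 0.969 bits.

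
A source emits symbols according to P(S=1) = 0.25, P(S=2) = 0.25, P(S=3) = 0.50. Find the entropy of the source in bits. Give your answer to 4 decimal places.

H(S) = −Σ p·log₂ p.
  −(0.25)·log₂(0.25) = 0.50000
  −(0.25)·log₂(0.25) = 0.50000
  −(0.50)·log₂(0.50) = 0.50000
Sum: 0.50000 + 0.50000 + 0.50000 = 1.5000 bits.

1.5000 bits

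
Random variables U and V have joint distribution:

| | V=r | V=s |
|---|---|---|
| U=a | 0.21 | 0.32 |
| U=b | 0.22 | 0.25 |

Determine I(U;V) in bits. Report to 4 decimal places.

0.0038 bits

Marginals: p(U) = (0.5300, 0.4700), p(V) = (0.4300, 0.5700).
I(U;V) = Σ p(x,y)·log₂[p(x,y)/(p(x)p(y))].
  (a,r): 0.21·log₂(0.9215) = -0.02478
  (a,s): 0.32·log₂(1.0593) = 0.02657
  (b,r): 0.22·log₂(1.0886) = 0.02694
  (b,s): 0.25·log₂(0.9332) = -0.02494
Sum = 0.0038 bits.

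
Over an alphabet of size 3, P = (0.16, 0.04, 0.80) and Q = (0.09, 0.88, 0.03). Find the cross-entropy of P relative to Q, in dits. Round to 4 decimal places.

1.3878 dits

H(P,Q) = −Σ p·log₁₀ q.
  −0.16·log₁₀(0.09) = 0.16732
  −0.04·log₁₀(0.88) = 0.00222
  −0.80·log₁₀(0.03) = 1.21830
H(P,Q) = 1.3878 dits.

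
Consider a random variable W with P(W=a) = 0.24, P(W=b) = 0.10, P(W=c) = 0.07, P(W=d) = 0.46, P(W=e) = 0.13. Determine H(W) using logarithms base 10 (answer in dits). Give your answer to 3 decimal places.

0.600 dits

H(W) = −Σ p·log₁₀ p.
  −(0.24)·log₁₀(0.24) = 0.1487
  −(0.10)·log₁₀(0.10) = 0.1000
  −(0.07)·log₁₀(0.07) = 0.0808
  −(0.46)·log₁₀(0.46) = 0.1551
  −(0.13)·log₁₀(0.13) = 0.1152
Sum: 0.1487 + 0.1000 + 0.0808 + 0.1551 + 0.1152 = 0.600 dits.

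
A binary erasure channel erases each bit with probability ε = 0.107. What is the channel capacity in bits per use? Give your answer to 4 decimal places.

0.8930 bits

Binary erasure channel: capacity C = 1 − ε.
C = 1 − 0.107 = 0.8930 bits per channel use.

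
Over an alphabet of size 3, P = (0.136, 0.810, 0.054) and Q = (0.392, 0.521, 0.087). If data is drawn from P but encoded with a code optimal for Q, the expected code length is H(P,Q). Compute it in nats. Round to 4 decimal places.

0.7873 nats

H(P,Q) = −Σ p·ln q.
  −0.136·ln(0.392) = 0.12736
  −0.810·ln(0.521) = 0.52812
  −0.054·ln(0.087) = 0.13186
H(P,Q) = 0.7873 nats.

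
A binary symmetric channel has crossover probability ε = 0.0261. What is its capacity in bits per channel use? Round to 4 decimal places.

0.8256 bits

Binary symmetric channel: C = 1 − h₂(ε) where h₂ is the binary entropy function.
h₂(0.0261) = −0.0261·log₂0.0261 − 0.9739·log₂0.9739 = 0.1744.
C = 1 − 0.1744 = 0.8256 bits per channel use.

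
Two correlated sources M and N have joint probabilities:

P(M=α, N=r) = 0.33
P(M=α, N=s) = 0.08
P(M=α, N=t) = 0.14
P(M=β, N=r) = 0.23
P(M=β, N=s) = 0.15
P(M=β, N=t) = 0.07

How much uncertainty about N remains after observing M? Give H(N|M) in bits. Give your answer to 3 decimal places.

1.390 bits

Chain rule: H(N|M) = H(M,N) − H(M).
Marginals: p(M) = (0.5500, 0.4500), p(N) = (0.5600, 0.2300, 0.2100).
H(M,N) = 2.3832 bits; H(M) = 0.9928 bits.
H(N|M) = 2.3832 − 0.9928 = 1.390 bits.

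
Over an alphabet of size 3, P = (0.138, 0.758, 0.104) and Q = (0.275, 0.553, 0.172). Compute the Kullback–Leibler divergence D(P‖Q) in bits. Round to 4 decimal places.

0.1321 bits

D(P‖Q) = Σ p·log₂(p/q).
  0.138·log₂(0.138/0.275) = -0.13728
  0.758·log₂(0.758/0.553) = 0.34483
  0.104·log₂(0.104/0.172) = -0.07549
D(P‖Q) = 0.1321 bits.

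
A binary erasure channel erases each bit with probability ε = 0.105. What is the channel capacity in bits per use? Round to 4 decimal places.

0.8950 bits

Binary erasure channel: capacity C = 1 − ε.
C = 1 − 0.105 = 0.8950 bits per channel use.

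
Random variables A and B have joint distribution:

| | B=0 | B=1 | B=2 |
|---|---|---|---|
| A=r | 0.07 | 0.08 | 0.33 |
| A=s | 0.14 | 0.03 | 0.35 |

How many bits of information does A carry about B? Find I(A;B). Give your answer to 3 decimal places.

0.033 bits

Marginals: p(A) = (0.4800, 0.5200), p(B) = (0.2100, 0.1100, 0.6800).
I(A;B) = H(A) + H(B) − H(A,B).
H(A) = 0.9988, H(B) = 1.2015, H(A,B) = 2.1669.
I(A;B) = 0.9988 + 1.2015 − 2.1669 = 0.033 bits.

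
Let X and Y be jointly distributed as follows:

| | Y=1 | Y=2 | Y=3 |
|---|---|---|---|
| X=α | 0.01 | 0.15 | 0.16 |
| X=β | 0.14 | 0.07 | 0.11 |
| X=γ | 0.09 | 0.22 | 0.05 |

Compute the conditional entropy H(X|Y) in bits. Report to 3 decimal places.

Marginals: p(X) = (0.3200, 0.3200, 0.3600), p(Y) = (0.2400, 0.4400, 0.3200).
H(X|Y) = Σ p(Y) · H(X|Y=·).
  Y=1: p=0.2400, H(X|Y=1) = 1.1753
  Y=2: p=0.4400, H(X|Y=2) = 1.4512
  Y=3: p=0.3200, H(X|Y=3) = 1.4480
Weighted sum = 1.384 bits.

1.384 bits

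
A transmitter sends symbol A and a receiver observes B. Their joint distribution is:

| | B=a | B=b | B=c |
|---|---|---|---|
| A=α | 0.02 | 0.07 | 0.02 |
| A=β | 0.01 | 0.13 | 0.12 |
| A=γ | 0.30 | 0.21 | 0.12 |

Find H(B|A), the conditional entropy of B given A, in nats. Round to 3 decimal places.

0.968 nats

Chain rule: H(B|A) = H(A,B) − H(A).
Marginals: p(A) = (0.1100, 0.2600, 0.6300), p(B) = (0.3300, 0.4100, 0.2600).
H(A,B) = 1.8517 nats; H(A) = 0.8841 nats.
H(B|A) = 1.8517 − 0.8841 = 0.968 nats.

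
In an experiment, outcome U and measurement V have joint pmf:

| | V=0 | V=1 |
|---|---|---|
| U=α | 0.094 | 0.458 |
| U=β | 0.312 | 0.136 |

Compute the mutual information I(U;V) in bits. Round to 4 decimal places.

Marginals: p(U) = (0.5520, 0.4480), p(V) = (0.4060, 0.5940).
I(U;V) = H(U) + H(V) − H(U,V).
H(U) = 0.9922, H(V) = 0.9744, H(U,V) = 1.7524.
I(U;V) = 0.9922 + 0.9744 − 1.7524 = 0.2142 bits.

0.2142 bits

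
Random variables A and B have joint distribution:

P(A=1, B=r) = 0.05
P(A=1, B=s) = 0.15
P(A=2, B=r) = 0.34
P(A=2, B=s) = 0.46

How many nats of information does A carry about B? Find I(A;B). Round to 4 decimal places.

0.0108 nats

Marginals: p(A) = (0.2000, 0.8000), p(B) = (0.3900, 0.6100).
I(A;B) = Σ p(x,y)·ln[p(x,y)/(p(x)p(y))].
  (1,r): 0.05·ln(0.6410) = -0.02223
  (1,s): 0.15·ln(1.2295) = 0.03099
  (2,r): 0.34·ln(1.0897) = 0.02922
  (2,s): 0.46·ln(0.9426) = -0.02718
Sum = 0.0108 nats.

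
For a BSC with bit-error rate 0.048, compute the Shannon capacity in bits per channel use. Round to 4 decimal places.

Binary symmetric channel: C = 1 − h₂(ε) where h₂ is the binary entropy function.
h₂(0.048) = −0.048·log₂0.048 − 0.952·log₂0.952 = 0.2778.
C = 1 − 0.2778 = 0.7222 bits per channel use.

0.7222 bits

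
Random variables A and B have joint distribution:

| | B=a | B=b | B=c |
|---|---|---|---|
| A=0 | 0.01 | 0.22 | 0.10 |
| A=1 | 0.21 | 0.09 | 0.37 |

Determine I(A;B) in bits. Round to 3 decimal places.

Marginals: p(A) = (0.3300, 0.6700), p(B) = (0.2200, 0.3100, 0.4700).
I(A;B) = H(A) + H(B) − H(A,B).
H(A) = 0.9149, H(B) = 1.5163, H(A,B) = 2.1954.
I(A;B) = 0.9149 + 1.5163 − 2.1954 = 0.236 bits.

0.236 bits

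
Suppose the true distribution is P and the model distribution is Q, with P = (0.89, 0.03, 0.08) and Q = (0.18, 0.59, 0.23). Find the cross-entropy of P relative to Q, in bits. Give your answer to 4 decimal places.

H(P,Q) = −Σ p·log₂ q.
  −0.89·log₂(0.18) = 2.20180
  −0.03·log₂(0.59) = 0.02284
  −0.08·log₂(0.23) = 0.16962
H(P,Q) = 2.3943 bits.

2.3943 bits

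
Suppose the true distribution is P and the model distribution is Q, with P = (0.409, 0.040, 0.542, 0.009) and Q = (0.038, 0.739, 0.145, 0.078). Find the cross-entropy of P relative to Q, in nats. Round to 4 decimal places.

2.4192 nats

H(P,Q) = −Σ p·ln q.
  −0.409·ln(0.038) = 1.33750
  −0.040·ln(0.739) = 0.01210
  −0.542·ln(0.145) = 1.04661
  −0.009·ln(0.078) = 0.02296
H(P,Q) = 2.4192 nats.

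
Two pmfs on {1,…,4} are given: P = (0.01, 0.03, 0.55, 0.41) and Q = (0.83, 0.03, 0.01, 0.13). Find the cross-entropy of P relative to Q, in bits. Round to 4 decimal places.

5.0154 bits

H(P,Q) = −Σ p·log₂ q.
  −0.01·log₂(0.83) = 0.00269
  −0.03·log₂(0.03) = 0.15177
  −0.55·log₂(0.01) = 3.65412
  −0.41·log₂(0.13) = 1.20680
H(P,Q) = 5.0154 bits.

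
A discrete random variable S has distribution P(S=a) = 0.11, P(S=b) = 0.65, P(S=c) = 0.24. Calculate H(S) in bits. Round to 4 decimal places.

H(S) = −Σ p·log₂ p.
  −(0.11)·log₂(0.11) = 0.35029
  −(0.65)·log₂(0.65) = 0.40397
  −(0.24)·log₂(0.24) = 0.49413
Sum: 0.35029 + 0.40397 + 0.49413 = 1.2484 bits.

1.2484 bits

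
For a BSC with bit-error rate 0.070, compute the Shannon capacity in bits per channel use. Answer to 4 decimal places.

0.6341 bits

Binary symmetric channel: C = 1 − h₂(ε) where h₂ is the binary entropy function.
h₂(0.070) = −0.070·log₂0.070 − 0.930·log₂0.930 = 0.3659.
C = 1 − 0.3659 = 0.6341 bits per channel use.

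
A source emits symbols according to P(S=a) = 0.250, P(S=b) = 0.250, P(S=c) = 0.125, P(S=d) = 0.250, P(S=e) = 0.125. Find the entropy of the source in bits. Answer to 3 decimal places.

2.250 bits

H(S) = −Σ p·log₂ p.
  −(0.250)·log₂(0.250) = 0.5000
  −(0.250)·log₂(0.250) = 0.5000
  −(0.125)·log₂(0.125) = 0.3750
  −(0.250)·log₂(0.250) = 0.5000
  −(0.125)·log₂(0.125) = 0.3750
Sum: 0.5000 + 0.5000 + 0.3750 + 0.5000 + 0.3750 = 2.250 bits.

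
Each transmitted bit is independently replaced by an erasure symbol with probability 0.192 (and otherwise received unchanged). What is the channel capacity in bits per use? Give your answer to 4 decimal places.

Binary erasure channel: capacity C = 1 − ε.
C = 1 − 0.192 = 0.8080 bits per channel use.

0.8080 bits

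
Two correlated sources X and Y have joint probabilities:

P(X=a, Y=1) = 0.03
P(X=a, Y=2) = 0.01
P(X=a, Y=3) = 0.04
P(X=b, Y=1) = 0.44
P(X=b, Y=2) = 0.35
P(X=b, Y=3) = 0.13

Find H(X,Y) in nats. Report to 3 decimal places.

H(X,Y) = −Σ p(x,y)·ln p(x,y) over all 6 cells.
  cell (a,1): −0.03·ln0.03 = 0.1052
  cell (a,2): −0.01·ln0.01 = 0.0461
  cell (a,3): −0.04·ln0.04 = 0.1288
  cell (b,1): −0.44·ln0.44 = 0.3612
  cell (b,2): −0.35·ln0.35 = 0.3674
  cell (b,3): −0.13·ln0.13 = 0.2652
Sum = 1.274 nats.

1.274 nats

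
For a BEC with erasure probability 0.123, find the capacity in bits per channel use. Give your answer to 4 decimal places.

Binary erasure channel: capacity C = 1 − ε.
C = 1 − 0.123 = 0.8770 bits per channel use.

0.8770 bits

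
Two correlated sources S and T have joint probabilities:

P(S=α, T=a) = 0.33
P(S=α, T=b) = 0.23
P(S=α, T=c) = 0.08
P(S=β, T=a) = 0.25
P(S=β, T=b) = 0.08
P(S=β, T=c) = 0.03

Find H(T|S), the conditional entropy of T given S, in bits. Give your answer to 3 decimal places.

1.308 bits

Chain rule: H(T|S) = H(S,T) − H(S).
Marginals: p(S) = (0.6400, 0.3600), p(T) = (0.5800, 0.3100, 0.1100).
H(S,T) = 2.2503 bits; H(S) = 0.9427 bits.
H(T|S) = 2.2503 − 0.9427 = 1.308 bits.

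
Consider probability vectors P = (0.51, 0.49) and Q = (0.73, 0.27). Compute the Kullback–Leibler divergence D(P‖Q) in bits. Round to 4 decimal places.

D(P‖Q) = Σ p·log₂(p/q).
  0.51·log₂(0.51/0.73) = -0.26387
  0.49·log₂(0.49/0.27) = 0.42131
D(P‖Q) = 0.1574 bits.

0.1574 bits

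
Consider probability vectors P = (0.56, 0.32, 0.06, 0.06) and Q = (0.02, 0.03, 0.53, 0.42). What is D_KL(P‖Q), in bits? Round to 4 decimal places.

3.4279 bits

D(P‖Q) = Σ p·log₂(p/q).
  0.56·log₂(0.56/0.02) = 2.69212
  0.32·log₂(0.32/0.03) = 1.09281
  0.06·log₂(0.06/0.53) = -0.18858
  0.06·log₂(0.06/0.42) = -0.16844
D(P‖Q) = 3.4279 bits.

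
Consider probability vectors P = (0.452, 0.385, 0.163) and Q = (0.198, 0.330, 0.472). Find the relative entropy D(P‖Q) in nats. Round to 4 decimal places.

D(P‖Q) = Σ p·ln(p/q).
  0.452·ln(0.452/0.198) = 0.37309
  0.385·ln(0.385/0.330) = 0.05935
  0.163·ln(0.163/0.472) = -0.17331
D(P‖Q) = 0.2591 nats.

0.2591 nats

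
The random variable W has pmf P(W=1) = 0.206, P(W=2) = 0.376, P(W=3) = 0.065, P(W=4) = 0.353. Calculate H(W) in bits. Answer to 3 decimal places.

1.787 bits

H(W) = −Σ p·log₂ p.
  −(0.206)·log₂(0.206) = 0.4695
  −(0.376)·log₂(0.376) = 0.5306
  −(0.065)·log₂(0.065) = 0.2563
  −(0.353)·log₂(0.353) = 0.5303
Sum: 0.4695 + 0.5306 + 0.2563 + 0.5303 = 1.787 bits.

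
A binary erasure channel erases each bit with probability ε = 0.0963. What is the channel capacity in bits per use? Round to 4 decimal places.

0.9037 bits

Binary erasure channel: capacity C = 1 − ε.
C = 1 − 0.0963 = 0.9037 bits per channel use.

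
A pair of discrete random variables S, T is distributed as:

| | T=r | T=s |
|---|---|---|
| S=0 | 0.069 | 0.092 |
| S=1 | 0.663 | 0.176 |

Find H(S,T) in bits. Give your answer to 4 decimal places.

H(S,T) = −Σ p(x,y)·log₂ p(x,y) over all 4 cells.
  cell (0,r): −0.069·log₂0.069 = 0.26615
  cell (0,s): −0.092·log₂0.092 = 0.31668
  cell (1,r): −0.663·log₂0.663 = 0.39311
  cell (1,s): −0.176·log₂0.176 = 0.44112
Sum = 1.4171 bits.

1.4171 bits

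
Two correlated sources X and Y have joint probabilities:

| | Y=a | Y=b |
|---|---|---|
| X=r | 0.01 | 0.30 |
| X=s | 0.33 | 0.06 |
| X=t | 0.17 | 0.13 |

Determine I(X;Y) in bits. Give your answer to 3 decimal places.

0.398 bits

Marginals: p(X) = (0.3100, 0.3900, 0.3000), p(Y) = (0.5100, 0.4900).
I(X;Y) = Σ p(x,y)·log₂[p(x,y)/(p(x)p(y))].
  (r,a): 0.01·log₂(0.0633) = -0.0398
  (r,b): 0.30·log₂(1.9750) = 0.2946
  (s,a): 0.33·log₂(1.6591) = 0.2410
  (s,b): 0.06·log₂(0.3140) = -0.1003
  (t,a): 0.17·log₂(1.1111) = 0.0258
  (t,b): 0.13·log₂(0.8844) = -0.0230
Sum = 0.398 bits.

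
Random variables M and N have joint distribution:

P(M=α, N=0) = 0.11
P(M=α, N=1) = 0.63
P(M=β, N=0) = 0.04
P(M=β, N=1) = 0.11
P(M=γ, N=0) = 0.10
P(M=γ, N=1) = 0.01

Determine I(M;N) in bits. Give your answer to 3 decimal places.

0.189 bits

Marginals: p(M) = (0.7400, 0.1500, 0.1100), p(N) = (0.2500, 0.7500).
I(M;N) = H(M) + H(N) − H(M,N).
H(M) = 1.0823, H(N) = 0.8113, H(M,N) = 1.7049.
I(M;N) = 1.0823 + 0.8113 − 1.7049 = 0.189 bits.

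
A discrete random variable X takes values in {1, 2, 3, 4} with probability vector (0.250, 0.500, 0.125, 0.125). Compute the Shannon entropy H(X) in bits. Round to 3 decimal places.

1.750 bits

H(X) = −Σ p·log₂ p.
  −(0.250)·log₂(0.250) = 0.5000
  −(0.500)·log₂(0.500) = 0.5000
  −(0.125)·log₂(0.125) = 0.3750
  −(0.125)·log₂(0.125) = 0.3750
Sum: 0.5000 + 0.5000 + 0.3750 + 0.3750 = 1.750 bits.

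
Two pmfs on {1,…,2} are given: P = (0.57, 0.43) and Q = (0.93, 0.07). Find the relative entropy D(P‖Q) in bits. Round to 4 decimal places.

D(P‖Q) = Σ p·log₂(p/q).
  0.57·log₂(0.57/0.93) = -0.40257
  0.43·log₂(0.43/0.07) = 1.12613
D(P‖Q) = 0.7236 bits.

0.7236 bits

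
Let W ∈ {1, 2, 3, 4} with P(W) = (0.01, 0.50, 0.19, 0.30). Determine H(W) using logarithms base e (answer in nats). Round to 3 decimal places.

1.069 nats

H(W) = −Σ p·ln p.
  −(0.01)·ln(0.01) = 0.0461
  −(0.50)·ln(0.50) = 0.3466
  −(0.19)·ln(0.19) = 0.3155
  −(0.30)·ln(0.30) = 0.3612
Sum: 0.0461 + 0.3466 + 0.3155 + 0.3612 = 1.069 nats.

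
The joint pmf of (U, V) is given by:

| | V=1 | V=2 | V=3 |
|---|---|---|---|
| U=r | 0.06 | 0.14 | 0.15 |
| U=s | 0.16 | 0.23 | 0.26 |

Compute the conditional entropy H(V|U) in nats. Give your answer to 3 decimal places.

1.063 nats

Chain rule: H(V|U) = H(U,V) − H(U).
Marginals: p(U) = (0.3500, 0.6500), p(V) = (0.2200, 0.3700, 0.4100).
H(U,V) = 1.7101 nats; H(U) = 0.6474 nats.
H(V|U) = 1.7101 − 0.6474 = 1.063 nats.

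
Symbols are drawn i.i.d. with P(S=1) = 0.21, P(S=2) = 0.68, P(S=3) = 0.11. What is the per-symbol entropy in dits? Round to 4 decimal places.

H(S) = −Σ p·log₁₀ p.
  −(0.21)·log₁₀(0.21) = 0.14233
  −(0.68)·log₁₀(0.68) = 0.11389
  −(0.11)·log₁₀(0.11) = 0.10545
Sum: 0.14233 + 0.11389 + 0.10545 = 0.3617 dits.

0.3617 dits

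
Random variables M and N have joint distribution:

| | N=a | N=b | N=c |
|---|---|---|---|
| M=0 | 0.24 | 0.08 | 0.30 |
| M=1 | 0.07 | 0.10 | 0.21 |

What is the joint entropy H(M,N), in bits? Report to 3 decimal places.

2.380 bits

H(M,N) = −Σ p(x,y)·log₂ p(x,y) over all 6 cells.
  cell (0,a): −0.24·log₂0.24 = 0.4941
  cell (0,b): −0.08·log₂0.08 = 0.2915
  cell (0,c): −0.30·log₂0.30 = 0.5211
  cell (1,a): −0.07·log₂0.07 = 0.2686
  cell (1,b): −0.10·log₂0.10 = 0.3322
  cell (1,c): −0.21·log₂0.21 = 0.4728
Sum = 2.380 bits.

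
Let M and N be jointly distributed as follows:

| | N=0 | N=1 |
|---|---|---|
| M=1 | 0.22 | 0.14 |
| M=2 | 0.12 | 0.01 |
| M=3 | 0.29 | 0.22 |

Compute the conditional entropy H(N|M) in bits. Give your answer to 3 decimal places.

Chain rule: H(N|M) = H(M,N) − H(M).
Marginals: p(M) = (0.3600, 0.1300, 0.5100), p(N) = (0.6300, 0.3700).
H(M,N) = 2.3097 bits; H(M) = 1.4087 bits.
H(N|M) = 2.3097 − 1.4087 = 0.901 bits.

0.901 bits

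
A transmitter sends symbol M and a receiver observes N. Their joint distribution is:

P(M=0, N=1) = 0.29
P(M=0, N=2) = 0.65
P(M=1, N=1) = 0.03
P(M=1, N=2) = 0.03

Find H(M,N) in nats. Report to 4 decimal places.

H(M,N) = −Σ p(x,y)·ln p(x,y) over all 4 cells.
  cell (0,1): −0.29·ln0.29 = 0.35898
  cell (0,2): −0.65·ln0.65 = 0.28001
  cell (1,1): −0.03·ln0.03 = 0.10520
  cell (1,2): −0.03·ln0.03 = 0.10520
Sum = 0.8494 nats.

0.8494 nats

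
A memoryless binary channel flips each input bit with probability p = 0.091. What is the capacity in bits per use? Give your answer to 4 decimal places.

0.5602 bits

Binary symmetric channel: C = 1 − h₂(ε) where h₂ is the binary entropy function.
h₂(0.091) = −0.091·log₂0.091 − 0.909·log₂0.909 = 0.4398.
C = 1 − 0.4398 = 0.5602 bits per channel use.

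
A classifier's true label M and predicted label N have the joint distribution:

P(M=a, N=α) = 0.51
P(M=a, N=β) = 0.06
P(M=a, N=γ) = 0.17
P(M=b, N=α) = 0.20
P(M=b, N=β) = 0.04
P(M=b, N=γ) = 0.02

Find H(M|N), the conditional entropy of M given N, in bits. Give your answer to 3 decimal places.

Chain rule: H(M|N) = H(M,N) − H(N).
Marginals: p(M) = (0.7400, 0.2600), p(N) = (0.7100, 0.1000, 0.1900).
H(M,N) = 1.9366 bits; H(N) = 1.1382 bits.
H(M|N) = 1.9366 − 1.1382 = 0.798 bits.

0.798 bits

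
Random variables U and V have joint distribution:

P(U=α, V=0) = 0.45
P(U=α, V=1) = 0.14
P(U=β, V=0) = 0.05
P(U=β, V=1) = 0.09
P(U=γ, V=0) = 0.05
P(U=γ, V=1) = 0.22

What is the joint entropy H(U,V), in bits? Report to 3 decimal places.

2.141 bits

H(U,V) = −Σ p(x,y)·log₂ p(x,y) over all 6 cells.
  cell (α,0): −0.45·log₂0.45 = 0.5184
  cell (α,1): −0.14·log₂0.14 = 0.3971
  cell (β,0): −0.05·log₂0.05 = 0.2161
  cell (β,1): −0.09·log₂0.09 = 0.3127
  cell (γ,0): −0.05·log₂0.05 = 0.2161
  cell (γ,1): −0.22·log₂0.22 = 0.4806
Sum = 2.141 bits.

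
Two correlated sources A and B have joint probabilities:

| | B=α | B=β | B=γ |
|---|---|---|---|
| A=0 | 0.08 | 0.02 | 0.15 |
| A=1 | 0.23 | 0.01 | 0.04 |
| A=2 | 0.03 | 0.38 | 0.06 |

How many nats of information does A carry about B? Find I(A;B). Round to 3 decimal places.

Marginals: p(A) = (0.2500, 0.2800, 0.4700), p(B) = (0.3400, 0.4100, 0.2500).
I(A;B) = H(A) + H(B) − H(A,B).
H(A) = 1.0579, H(B) = 1.0789, H(A,B) = 1.7194.
I(A;B) = 1.0579 + 1.0789 − 1.7194 = 0.417 nats.

0.417 nats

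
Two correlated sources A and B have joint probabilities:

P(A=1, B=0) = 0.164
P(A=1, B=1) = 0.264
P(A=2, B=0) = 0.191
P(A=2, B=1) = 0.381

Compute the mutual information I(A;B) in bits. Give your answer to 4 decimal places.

0.0019 bits

Marginals: p(A) = (0.4280, 0.5720), p(B) = (0.3550, 0.6450).
I(A;B) = Σ p(x,y)·log₂[p(x,y)/(p(x)p(y))].
  (1,0): 0.164·log₂(1.0794) = 0.01807
  (1,1): 0.264·log₂(0.9563) = -0.01701
  (2,0): 0.191·log₂(0.9406) = -0.01687
  (2,1): 0.381·log₂(1.0327) = 0.01768
Sum = 0.0019 bits.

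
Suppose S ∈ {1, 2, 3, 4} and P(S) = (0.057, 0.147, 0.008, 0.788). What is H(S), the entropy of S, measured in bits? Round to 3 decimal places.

H(S) = −Σ p·log₂ p.
  −(0.057)·log₂(0.057) = 0.2356
  −(0.147)·log₂(0.147) = 0.4066
  −(0.008)·log₂(0.008) = 0.0557
  −(0.788)·log₂(0.788) = 0.2709
Sum: 0.2356 + 0.4066 + 0.0557 + 0.2709 = 0.969 bits.

0.969 bits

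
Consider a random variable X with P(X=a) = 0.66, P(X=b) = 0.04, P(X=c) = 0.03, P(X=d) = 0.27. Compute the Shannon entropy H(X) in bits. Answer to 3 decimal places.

1.243 bits

H(X) = −Σ p·log₂ p.
  −(0.66)·log₂(0.66) = 0.3956
  −(0.04)·log₂(0.04) = 0.1858
  −(0.03)·log₂(0.03) = 0.1518
  −(0.27)·log₂(0.27) = 0.5100
Sum: 0.3956 + 0.1858 + 0.1518 + 0.5100 = 1.243 bits.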